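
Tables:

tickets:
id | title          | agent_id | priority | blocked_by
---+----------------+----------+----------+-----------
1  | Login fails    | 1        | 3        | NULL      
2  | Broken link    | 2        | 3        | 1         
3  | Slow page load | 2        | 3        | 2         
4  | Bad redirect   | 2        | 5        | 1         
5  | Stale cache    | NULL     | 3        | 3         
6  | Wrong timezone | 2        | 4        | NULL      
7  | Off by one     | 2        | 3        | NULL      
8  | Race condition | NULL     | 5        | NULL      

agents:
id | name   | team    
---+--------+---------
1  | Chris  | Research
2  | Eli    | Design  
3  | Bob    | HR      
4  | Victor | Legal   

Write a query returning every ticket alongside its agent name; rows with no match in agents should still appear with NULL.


LEFT JOIN keeps every row from tickets (the left table); where agent_id has no match in agents, the agent columns become NULL. Walk through each ticket:
  - ticket 1 (Login fails): agent_id=1 -> matches Chris
  - ticket 2 (Broken link): agent_id=2 -> matches Eli
  - ticket 3 (Slow page load): agent_id=2 -> matches Eli
  - ticket 4 (Bad redirect): agent_id=2 -> matches Eli
  - ticket 5 (Stale cache): agent_id=NULL, no match -> kept with NULL
  - ticket 6 (Wrong timezone): agent_id=2 -> matches Eli
  - ticket 7 (Off by one): agent_id=2 -> matches Eli
  - ticket 8 (Race condition): agent_id=NULL, no match -> kept with NULL
All 8 rows appear; 2 have NULL agent.

SQL:
SELECT a.title, b.name AS agent
FROM tickets a
LEFT JOIN agents b ON a.agent_id = b.id

Result:
title          | agent
---------------+------
Login fails    | Chris
Broken link    | Eli  
Slow page load | Eli  
Bad redirect   | Eli  
Stale cache    | NULL 
Wrong timezone | Eli  
Off by one     | Eli  
Race condition | NULL 


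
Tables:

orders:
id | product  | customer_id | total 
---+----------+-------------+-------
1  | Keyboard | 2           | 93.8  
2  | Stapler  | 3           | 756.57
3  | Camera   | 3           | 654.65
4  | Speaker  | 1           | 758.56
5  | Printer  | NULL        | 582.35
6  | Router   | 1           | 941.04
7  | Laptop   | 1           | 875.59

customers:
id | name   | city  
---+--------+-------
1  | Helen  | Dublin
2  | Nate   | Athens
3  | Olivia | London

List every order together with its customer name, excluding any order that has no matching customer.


INNER JOIN keeps only orders rows whose customer_id matches an id in customers. Walk through each order:
  - order 1 (Keyboard): customer_id=2 -> matches Nate
  - order 2 (Stapler): customer_id=3 -> matches Olivia
  - order 3 (Camera): customer_id=3 -> matches Olivia
  - order 4 (Speaker): customer_id=1 -> matches Helen
  - order 5 (Printer): customer_id=NULL, no match -> dropped
  - order 6 (Router): customer_id=1 -> matches Helen
  - order 7 (Laptop): customer_id=1 -> matches Helen
So 1 of 7 rows is dropped.

SQL:
SELECT a.product, b.name AS customer
FROM orders a
INNER JOIN customers b ON a.customer_id = b.id

Result:
product  | customer
---------+---------
Keyboard | Nate    
Stapler  | Olivia  
Camera   | Olivia  
Speaker  | Helen   
Router   | Helen   
Laptop   | Helen   


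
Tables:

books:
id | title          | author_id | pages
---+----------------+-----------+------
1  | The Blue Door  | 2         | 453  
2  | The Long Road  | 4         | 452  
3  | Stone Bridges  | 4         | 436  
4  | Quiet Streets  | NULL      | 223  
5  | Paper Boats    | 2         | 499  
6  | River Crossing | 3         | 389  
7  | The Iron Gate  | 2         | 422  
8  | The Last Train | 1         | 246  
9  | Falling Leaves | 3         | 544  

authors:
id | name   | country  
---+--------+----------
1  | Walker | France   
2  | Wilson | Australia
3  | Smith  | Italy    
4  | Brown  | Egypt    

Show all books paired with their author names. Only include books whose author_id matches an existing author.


INNER JOIN keeps only books rows whose author_id matches an id in authors. Walk through each book:
  - book 1 (The Blue Door): author_id=2 -> matches Wilson
  - book 2 (The Long Road): author_id=4 -> matches Brown
  - book 3 (Stone Bridges): author_id=4 -> matches Brown
  - book 4 (Quiet Streets): author_id=NULL, no match -> dropped
  - book 5 (Paper Boats): author_id=2 -> matches Wilson
  - book 6 (River Crossing): author_id=3 -> matches Smith
  - book 7 (The Iron Gate): author_id=2 -> matches Wilson
  - book 8 (The Last Train): author_id=1 -> matches Walker
  - book 9 (Falling Leaves): author_id=3 -> matches Smith
So 1 of 9 rows is dropped.

SQL:
SELECT a.title, b.name AS author
FROM books a
INNER JOIN authors b ON a.author_id = b.id

Result:
title          | author
---------------+-------
The Blue Door  | Wilson
The Long Road  | Brown 
Stone Bridges  | Brown 
Paper Boats    | Wilson
River Crossing | Smith 
The Iron Gate  | Wilson
The Last Train | Walker
Falling Leaves | Smith 


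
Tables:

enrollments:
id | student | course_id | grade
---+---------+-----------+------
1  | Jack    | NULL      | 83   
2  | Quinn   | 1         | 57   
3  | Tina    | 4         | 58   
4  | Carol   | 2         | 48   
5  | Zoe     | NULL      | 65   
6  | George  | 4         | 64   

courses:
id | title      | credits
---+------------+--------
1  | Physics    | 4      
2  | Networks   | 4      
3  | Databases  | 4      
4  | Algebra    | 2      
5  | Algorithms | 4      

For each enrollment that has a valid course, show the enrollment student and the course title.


INNER JOIN keeps only enrollments rows whose course_id matches an id in courses. Walk through each enrollment:
  - enrollment 1 (Jack): course_id=NULL, no match -> dropped
  - enrollment 2 (Quinn): course_id=1 -> matches Physics
  - enrollment 3 (Tina): course_id=4 -> matches Algebra
  - enrollment 4 (Carol): course_id=2 -> matches Networks
  - enrollment 5 (Zoe): course_id=NULL, no match -> dropped
  - enrollment 6 (George): course_id=4 -> matches Algebra
So 2 of 6 rows are dropped.

SQL:
SELECT a.student, b.title AS course
FROM enrollments a
INNER JOIN courses b ON a.course_id = b.id

Result:
student | course  
--------+---------
Quinn   | Physics 
Tina    | Algebra 
Carol   | Networks
George  | Algebra 


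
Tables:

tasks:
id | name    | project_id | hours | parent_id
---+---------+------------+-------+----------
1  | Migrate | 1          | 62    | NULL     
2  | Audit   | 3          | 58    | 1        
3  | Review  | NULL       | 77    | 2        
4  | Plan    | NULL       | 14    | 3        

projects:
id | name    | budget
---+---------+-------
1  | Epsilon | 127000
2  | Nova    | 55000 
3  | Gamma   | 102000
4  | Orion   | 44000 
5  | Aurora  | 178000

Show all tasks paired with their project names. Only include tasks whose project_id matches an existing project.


INNER JOIN keeps only tasks rows whose project_id matches an id in projects. Walk through each task:
  - task 1 (Migrate): project_id=1 -> matches Epsilon
  - task 2 (Audit): project_id=3 -> matches Gamma
  - task 3 (Review): project_id=NULL, no match -> dropped
  - task 4 (Plan): project_id=NULL, no match -> dropped
So 2 of 4 rows are dropped.

SQL:
SELECT a.name, b.name AS project
FROM tasks a
INNER JOIN projects b ON a.project_id = b.id

Result:
name    | project
--------+--------
Migrate | Epsilon
Audit   | Gamma  


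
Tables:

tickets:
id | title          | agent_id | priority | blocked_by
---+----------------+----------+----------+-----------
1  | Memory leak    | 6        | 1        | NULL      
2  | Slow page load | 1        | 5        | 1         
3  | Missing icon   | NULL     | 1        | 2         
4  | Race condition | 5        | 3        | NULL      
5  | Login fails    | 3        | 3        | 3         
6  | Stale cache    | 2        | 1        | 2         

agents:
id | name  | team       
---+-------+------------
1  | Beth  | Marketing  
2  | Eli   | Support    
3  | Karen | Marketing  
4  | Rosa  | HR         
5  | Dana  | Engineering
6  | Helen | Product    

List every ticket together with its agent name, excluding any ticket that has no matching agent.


INNER JOIN keeps only tickets rows whose agent_id matches an id in agents. Walk through each ticket:
  - ticket 1 (Memory leak): agent_id=6 -> matches Helen
  - ticket 2 (Slow page load): agent_id=1 -> matches Beth
  - ticket 3 (Missing icon): agent_id=NULL, no match -> dropped
  - ticket 4 (Race condition): agent_id=5 -> matches Dana
  - ticket 5 (Login fails): agent_id=3 -> matches Karen
  - ticket 6 (Stale cache): agent_id=2 -> matches Eli
So 1 of 6 rows is dropped.

SQL:
SELECT a.title, b.name AS agent
FROM tickets a
INNER JOIN agents b ON a.agent_id = b.id

Result:
title          | agent
---------------+------
Memory leak    | Helen
Slow page load | Beth 
Race condition | Dana 
Login fails    | Karen
Stale cache    | Eli  


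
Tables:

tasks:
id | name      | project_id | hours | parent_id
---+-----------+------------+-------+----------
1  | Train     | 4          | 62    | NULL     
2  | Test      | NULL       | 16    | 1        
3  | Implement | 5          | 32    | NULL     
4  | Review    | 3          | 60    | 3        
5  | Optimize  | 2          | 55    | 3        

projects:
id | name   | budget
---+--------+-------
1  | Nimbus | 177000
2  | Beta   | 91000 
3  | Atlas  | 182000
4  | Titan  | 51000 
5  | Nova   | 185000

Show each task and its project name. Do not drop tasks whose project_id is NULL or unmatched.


LEFT JOIN keeps every row from tasks (the left table); where project_id has no match in projects, the project columns become NULL. Walk through each task:
  - task 1 (Train): project_id=4 -> matches Titan
  - task 2 (Test): project_id=NULL, no match -> kept with NULL
  - task 3 (Implement): project_id=5 -> matches Nova
  - task 4 (Review): project_id=3 -> matches Atlas
  - task 5 (Optimize): project_id=2 -> matches Beta
All 5 rows appear; 1 has NULL project.

SQL:
SELECT a.name, b.name AS project
FROM tasks a
LEFT JOIN projects b ON a.project_id = b.id

Result:
name      | project
----------+--------
Train     | Titan  
Test      | NULL   
Implement | Nova   
Review    | Atlas  
Optimize  | Beta   


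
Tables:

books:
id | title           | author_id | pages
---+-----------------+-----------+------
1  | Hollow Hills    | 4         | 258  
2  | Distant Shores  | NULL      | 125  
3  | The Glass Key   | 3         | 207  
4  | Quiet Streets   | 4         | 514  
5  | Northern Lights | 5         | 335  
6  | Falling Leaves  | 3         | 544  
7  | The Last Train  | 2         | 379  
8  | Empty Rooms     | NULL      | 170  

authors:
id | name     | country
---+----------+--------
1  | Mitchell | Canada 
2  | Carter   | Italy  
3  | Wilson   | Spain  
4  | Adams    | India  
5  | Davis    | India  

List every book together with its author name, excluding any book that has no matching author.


INNER JOIN keeps only books rows whose author_id matches an id in authors. Walk through each book:
  - book 1 (Hollow Hills): author_id=4 -> matches Adams
  - book 2 (Distant Shores): author_id=NULL, no match -> dropped
  - book 3 (The Glass Key): author_id=3 -> matches Wilson
  - book 4 (Quiet Streets): author_id=4 -> matches Adams
  - book 5 (Northern Lights): author_id=5 -> matches Davis
  - book 6 (Falling Leaves): author_id=3 -> matches Wilson
  - book 7 (The Last Train): author_id=2 -> matches Carter
  - book 8 (Empty Rooms): author_id=NULL, no match -> dropped
So 2 of 8 rows are dropped.

SQL:
SELECT a.title, b.name AS author
FROM books a
INNER JOIN authors b ON a.author_id = b.id

Result:
title           | author
----------------+-------
Hollow Hills    | Adams 
The Glass Key   | Wilson
Quiet Streets   | Adams 
Northern Lights | Davis 
Falling Leaves  | Wilson
The Last Train  | Carter


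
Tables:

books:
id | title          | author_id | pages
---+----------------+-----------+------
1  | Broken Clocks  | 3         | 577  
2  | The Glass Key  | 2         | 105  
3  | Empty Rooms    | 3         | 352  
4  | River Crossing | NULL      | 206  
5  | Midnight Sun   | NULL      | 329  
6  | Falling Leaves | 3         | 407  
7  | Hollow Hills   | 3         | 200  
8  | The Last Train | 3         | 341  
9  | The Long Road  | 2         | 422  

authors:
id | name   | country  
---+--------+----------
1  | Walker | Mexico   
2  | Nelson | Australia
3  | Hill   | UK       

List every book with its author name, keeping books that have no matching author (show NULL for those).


LEFT JOIN keeps every row from books (the left table); where author_id has no match in authors, the author columns become NULL. Walk through each book:
  - book 1 (Broken Clocks): author_id=3 -> matches Hill
  - book 2 (The Glass Key): author_id=2 -> matches Nelson
  - book 3 (Empty Rooms): author_id=3 -> matches Hill
  - book 4 (River Crossing): author_id=NULL, no match -> kept with NULL
  - book 5 (Midnight Sun): author_id=NULL, no match -> kept with NULL
  - book 6 (Falling Leaves): author_id=3 -> matches Hill
  - book 7 (Hollow Hills): author_id=3 -> matches Hill
  - book 8 (The Last Train): author_id=3 -> matches Hill
  - book 9 (The Long Road): author_id=2 -> matches Nelson
All 9 rows appear; 2 have NULL author.

SQL:
SELECT a.title, b.name AS author
FROM books a
LEFT JOIN authors b ON a.author_id = b.id

Result:
title          | author
---------------+-------
Broken Clocks  | Hill  
The Glass Key  | Nelson
Empty Rooms    | Hill  
River Crossing | NULL  
Midnight Sun   | NULL  
Falling Leaves | Hill  
Hollow Hills   | Hill  
The Last Train | Hill  
The Long Road  | Nelson


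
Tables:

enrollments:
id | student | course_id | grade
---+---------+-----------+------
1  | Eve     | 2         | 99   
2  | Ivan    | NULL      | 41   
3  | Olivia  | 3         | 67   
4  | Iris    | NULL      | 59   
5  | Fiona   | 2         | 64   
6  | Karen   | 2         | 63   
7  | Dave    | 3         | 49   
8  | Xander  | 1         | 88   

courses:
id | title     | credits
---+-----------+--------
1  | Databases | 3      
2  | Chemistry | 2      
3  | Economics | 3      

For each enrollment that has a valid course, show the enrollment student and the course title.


INNER JOIN keeps only enrollments rows whose course_id matches an id in courses. Walk through each enrollment:
  - enrollment 1 (Eve): course_id=2 -> matches Chemistry
  - enrollment 2 (Ivan): course_id=NULL, no match -> dropped
  - enrollment 3 (Olivia): course_id=3 -> matches Economics
  - enrollment 4 (Iris): course_id=NULL, no match -> dropped
  - enrollment 5 (Fiona): course_id=2 -> matches Chemistry
  - enrollment 6 (Karen): course_id=2 -> matches Chemistry
  - enrollment 7 (Dave): course_id=3 -> matches Economics
  - enrollment 8 (Xander): course_id=1 -> matches Databases
So 2 of 8 rows are dropped.

SQL:
SELECT a.student, b.title AS course
FROM enrollments a
INNER JOIN courses b ON a.course_id = b.id

Result:
student | course   
--------+----------
Eve     | Chemistry
Olivia  | Economics
Fiona   | Chemistry
Karen   | Chemistry
Dave    | Economics
Xander  | Databases


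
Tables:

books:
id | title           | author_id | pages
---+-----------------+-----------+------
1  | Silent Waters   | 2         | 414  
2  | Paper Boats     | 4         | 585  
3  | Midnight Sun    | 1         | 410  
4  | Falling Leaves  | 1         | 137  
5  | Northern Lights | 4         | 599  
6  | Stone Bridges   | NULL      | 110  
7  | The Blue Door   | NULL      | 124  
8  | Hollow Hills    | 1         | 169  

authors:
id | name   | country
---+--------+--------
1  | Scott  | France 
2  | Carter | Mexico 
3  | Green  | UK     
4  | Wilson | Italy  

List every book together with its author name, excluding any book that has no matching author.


INNER JOIN keeps only books rows whose author_id matches an id in authors. Walk through each book:
  - book 1 (Silent Waters): author_id=2 -> matches Carter
  - book 2 (Paper Boats): author_id=4 -> matches Wilson
  - book 3 (Midnight Sun): author_id=1 -> matches Scott
  - book 4 (Falling Leaves): author_id=1 -> matches Scott
  - book 5 (Northern Lights): author_id=4 -> matches Wilson
  - book 6 (Stone Bridges): author_id=NULL, no match -> dropped
  - book 7 (The Blue Door): author_id=NULL, no match -> dropped
  - book 8 (Hollow Hills): author_id=1 -> matches Scott
So 2 of 8 rows are dropped.

SQL:
SELECT a.title, b.name AS author
FROM books a
INNER JOIN authors b ON a.author_id = b.id

Result:
title           | author
----------------+-------
Silent Waters   | Carter
Paper Boats     | Wilson
Midnight Sun    | Scott 
Falling Leaves  | Scott 
Northern Lights | Wilson
Hollow Hills    | Scott 


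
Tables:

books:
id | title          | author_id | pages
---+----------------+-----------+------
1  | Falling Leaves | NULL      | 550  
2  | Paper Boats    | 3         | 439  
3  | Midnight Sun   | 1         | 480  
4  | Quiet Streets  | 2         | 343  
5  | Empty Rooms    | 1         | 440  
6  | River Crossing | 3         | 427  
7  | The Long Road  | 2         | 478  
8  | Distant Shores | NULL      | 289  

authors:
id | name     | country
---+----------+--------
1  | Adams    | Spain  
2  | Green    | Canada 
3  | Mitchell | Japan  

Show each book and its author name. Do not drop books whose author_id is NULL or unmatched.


LEFT JOIN keeps every row from books (the left table); where author_id has no match in authors, the author columns become NULL. Walk through each book:
  - book 1 (Falling Leaves): author_id=NULL, no match -> kept with NULL
  - book 2 (Paper Boats): author_id=3 -> matches Mitchell
  - book 3 (Midnight Sun): author_id=1 -> matches Adams
  - book 4 (Quiet Streets): author_id=2 -> matches Green
  - book 5 (Empty Rooms): author_id=1 -> matches Adams
  - book 6 (River Crossing): author_id=3 -> matches Mitchell
  - book 7 (The Long Road): author_id=2 -> matches Green
  - book 8 (Distant Shores): author_id=NULL, no match -> kept with NULL
All 8 rows appear; 2 have NULL author.

SQL:
SELECT a.title, b.name AS author
FROM books a
LEFT JOIN authors b ON a.author_id = b.id

Result:
title          | author  
---------------+---------
Falling Leaves | NULL    
Paper Boats    | Mitchell
Midnight Sun   | Adams   
Quiet Streets  | Green   
Empty Rooms    | Adams   
River Crossing | Mitchell
The Long Road  | Green   
Distant Shores | NULL    


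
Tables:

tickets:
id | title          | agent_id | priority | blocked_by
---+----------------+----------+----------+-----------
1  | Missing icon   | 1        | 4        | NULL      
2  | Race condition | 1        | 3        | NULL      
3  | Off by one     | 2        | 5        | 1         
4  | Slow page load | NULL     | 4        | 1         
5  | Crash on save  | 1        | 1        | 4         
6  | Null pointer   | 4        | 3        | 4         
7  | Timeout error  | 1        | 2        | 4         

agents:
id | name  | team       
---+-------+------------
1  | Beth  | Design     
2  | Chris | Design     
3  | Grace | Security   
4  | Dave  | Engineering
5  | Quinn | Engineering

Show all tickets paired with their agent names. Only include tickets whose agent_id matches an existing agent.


INNER JOIN keeps only tickets rows whose agent_id matches an id in agents. Walk through each ticket:
  - ticket 1 (Missing icon): agent_id=1 -> matches Beth
  - ticket 2 (Race condition): agent_id=1 -> matches Beth
  - ticket 3 (Off by one): agent_id=2 -> matches Chris
  - ticket 4 (Slow page load): agent_id=NULL, no match -> dropped
  - ticket 5 (Crash on save): agent_id=1 -> matches Beth
  - ticket 6 (Null pointer): agent_id=4 -> matches Dave
  - ticket 7 (Timeout error): agent_id=1 -> matches Beth
So 1 of 7 rows is dropped.

SQL:
SELECT a.title, b.name AS agent
FROM tickets a
INNER JOIN agents b ON a.agent_id = b.id

Result:
title          | agent
---------------+------
Missing icon   | Beth 
Race condition | Beth 
Off by one     | Chris
Crash on save  | Beth 
Null pointer   | Dave 
Timeout error  | Beth 


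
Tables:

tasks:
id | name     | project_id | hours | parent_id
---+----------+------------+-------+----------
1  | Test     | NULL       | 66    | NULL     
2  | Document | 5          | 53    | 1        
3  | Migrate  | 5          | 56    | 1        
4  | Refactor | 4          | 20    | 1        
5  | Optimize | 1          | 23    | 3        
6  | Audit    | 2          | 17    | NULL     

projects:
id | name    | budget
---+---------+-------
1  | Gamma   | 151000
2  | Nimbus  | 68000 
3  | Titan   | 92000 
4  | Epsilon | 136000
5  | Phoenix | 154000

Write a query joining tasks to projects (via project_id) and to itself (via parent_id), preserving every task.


Two LEFT JOINs from the same base table tasks: one to projects via project_id, one to tasks itself via parent_id. Both are LEFT so every task is preserved.
Match against projects:
  - task 1 (Test): project_id=NULL, no match -> kept with NULL
  - task 2 (Document): project_id=5 -> matches Phoenix
  - task 3 (Migrate): project_id=5 -> matches Phoenix
  - task 4 (Refactor): project_id=4 -> matches Epsilon
  - task 5 (Optimize): project_id=1 -> matches Gamma
  - task 6 (Audit): project_id=2 -> matches Nimbus
Match against tasks (self):
  - task 1 (Test): parent_id=NULL -> NULL
  - task 2 (Document): parent_id=1 -> Test
  - task 3 (Migrate): parent_id=1 -> Test
  - task 4 (Refactor): parent_id=1 -> Test
  - task 5 (Optimize): parent_id=3 -> Migrate
  - task 6 (Audit): parent_id=NULL -> NULL

SQL:
SELECT a.name, b.name AS project, c.name AS parent
FROM tasks a
LEFT JOIN projects b ON a.project_id = b.id
LEFT JOIN tasks c ON a.parent_id = c.id

Result:
name     | project | parent 
---------+---------+--------
Test     | NULL    | NULL   
Document | Phoenix | Test   
Migrate  | Phoenix | Test   
Refactor | Epsilon | Test   
Optimize | Gamma   | Migrate
Audit    | Nimbus  | NULL   


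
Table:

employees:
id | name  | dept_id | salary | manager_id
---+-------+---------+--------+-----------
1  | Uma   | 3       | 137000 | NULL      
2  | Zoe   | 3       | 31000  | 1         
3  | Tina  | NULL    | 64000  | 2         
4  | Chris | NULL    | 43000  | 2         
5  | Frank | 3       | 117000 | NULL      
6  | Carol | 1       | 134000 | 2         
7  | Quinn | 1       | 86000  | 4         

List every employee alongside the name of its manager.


This is a self-join: employees is joined to a second copy of itself, matching each row's manager_id to another row's id. Use LEFT JOIN so rows with manager_id=NULL are kept.
  - employee 1 (Uma): manager_id=NULL -> NULL
  - employee 2 (Zoe): manager_id=1 -> Uma
  - employee 3 (Tina): manager_id=2 -> Zoe
  - employee 4 (Chris): manager_id=2 -> Zoe
  - employee 5 (Frank): manager_id=NULL -> NULL
  - employee 6 (Carol): manager_id=2 -> Zoe
  - employee 7 (Quinn): manager_id=4 -> Chris

SQL:
SELECT a.name AS item, b.name AS manager
FROM employees a
LEFT JOIN employees b ON a.manager_id = b.id

Result:
item  | manager
------+--------
Uma   | NULL   
Zoe   | Uma    
Tina  | Zoe    
Chris | Zoe    
Frank | NULL   
Carol | Zoe    
Quinn | Chris  


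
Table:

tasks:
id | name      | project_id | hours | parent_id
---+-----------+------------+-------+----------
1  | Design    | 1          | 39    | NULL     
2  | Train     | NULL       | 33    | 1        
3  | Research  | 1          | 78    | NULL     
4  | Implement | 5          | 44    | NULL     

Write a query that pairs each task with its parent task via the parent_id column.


This is a self-join: tasks is joined to a second copy of itself, matching each row's parent_id to another row's id. Use LEFT JOIN so rows with parent_id=NULL are kept.
  - task 1 (Design): parent_id=NULL -> NULL
  - task 2 (Train): parent_id=1 -> Design
  - task 3 (Research): parent_id=NULL -> NULL
  - task 4 (Implement): parent_id=NULL -> NULL

SQL:
SELECT a.name AS item, b.name AS parent
FROM tasks a
LEFT JOIN tasks b ON a.parent_id = b.id

Result:
item      | parent
----------+-------
Design    | NULL  
Train     | Design
Research  | NULL  
Implement | NULL  


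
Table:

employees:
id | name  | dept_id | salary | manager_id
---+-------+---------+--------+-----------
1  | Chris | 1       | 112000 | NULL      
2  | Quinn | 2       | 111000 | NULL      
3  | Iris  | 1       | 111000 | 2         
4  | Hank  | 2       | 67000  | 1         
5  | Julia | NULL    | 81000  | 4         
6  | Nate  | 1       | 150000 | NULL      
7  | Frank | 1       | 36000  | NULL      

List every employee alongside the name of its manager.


This is a self-join: employees is joined to a second copy of itself, matching each row's manager_id to another row's id. Use LEFT JOIN so rows with manager_id=NULL are kept.
  - employee 1 (Chris): manager_id=NULL -> NULL
  - employee 2 (Quinn): manager_id=NULL -> NULL
  - employee 3 (Iris): manager_id=2 -> Quinn
  - employee 4 (Hank): manager_id=1 -> Chris
  - employee 5 (Julia): manager_id=4 -> Hank
  - employee 6 (Nate): manager_id=NULL -> NULL
  - employee 7 (Frank): manager_id=NULL -> NULL

SQL:
SELECT a.name AS item, b.name AS manager
FROM employees a
LEFT JOIN employees b ON a.manager_id = b.id

Result:
item  | manager
------+--------
Chris | NULL   
Quinn | NULL   
Iris  | Quinn  
Hank  | Chris  
Julia | Hank   
Nate  | NULL   
Frank | NULL   


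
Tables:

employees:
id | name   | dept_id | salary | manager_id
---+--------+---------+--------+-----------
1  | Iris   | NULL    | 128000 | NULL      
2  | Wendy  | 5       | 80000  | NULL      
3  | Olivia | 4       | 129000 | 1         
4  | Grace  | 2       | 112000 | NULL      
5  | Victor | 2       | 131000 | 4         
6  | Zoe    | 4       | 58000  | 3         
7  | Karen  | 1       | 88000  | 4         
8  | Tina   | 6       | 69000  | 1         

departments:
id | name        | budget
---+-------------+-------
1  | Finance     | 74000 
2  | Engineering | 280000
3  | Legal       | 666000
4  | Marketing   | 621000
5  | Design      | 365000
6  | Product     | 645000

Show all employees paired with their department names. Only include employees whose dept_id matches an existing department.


INNER JOIN keeps only employees rows whose dept_id matches an id in departments. Walk through each employee:
  - employee 1 (Iris): dept_id=NULL, no match -> dropped
  - employee 2 (Wendy): dept_id=5 -> matches Design
  - employee 3 (Olivia): dept_id=4 -> matches Marketing
  - employee 4 (Grace): dept_id=2 -> matches Engineering
  - employee 5 (Victor): dept_id=2 -> matches Engineering
  - employee 6 (Zoe): dept_id=4 -> matches Marketing
  - employee 7 (Karen): dept_id=1 -> matches Finance
  - employee 8 (Tina): dept_id=6 -> matches Product
So 1 of 8 rows is dropped.

SQL:
SELECT a.name, b.name AS department
FROM employees a
INNER JOIN departments b ON a.dept_id = b.id

Result:
name   | department 
-------+------------
Wendy  | Design     
Olivia | Marketing  
Grace  | Engineering
Victor | Engineering
Zoe    | Marketing  
Karen  | Finance    
Tina   | Product    


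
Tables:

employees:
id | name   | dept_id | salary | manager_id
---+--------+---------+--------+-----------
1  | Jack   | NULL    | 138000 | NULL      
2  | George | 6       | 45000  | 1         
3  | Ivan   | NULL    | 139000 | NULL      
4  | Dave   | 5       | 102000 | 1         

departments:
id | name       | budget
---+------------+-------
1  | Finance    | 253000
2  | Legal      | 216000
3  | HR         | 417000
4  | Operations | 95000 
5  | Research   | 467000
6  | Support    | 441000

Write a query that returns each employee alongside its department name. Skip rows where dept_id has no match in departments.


INNER JOIN keeps only employees rows whose dept_id matches an id in departments. Walk through each employee:
  - employee 1 (Jack): dept_id=NULL, no match -> dropped
  - employee 2 (George): dept_id=6 -> matches Support
  - employee 3 (Ivan): dept_id=NULL, no match -> dropped
  - employee 4 (Dave): dept_id=5 -> matches Research
So 2 of 4 rows are dropped.

SQL:
SELECT a.name, b.name AS department
FROM employees a
INNER JOIN departments b ON a.dept_id = b.id

Result:
name   | department
-------+-----------
George | Support   
Dave   | Research  


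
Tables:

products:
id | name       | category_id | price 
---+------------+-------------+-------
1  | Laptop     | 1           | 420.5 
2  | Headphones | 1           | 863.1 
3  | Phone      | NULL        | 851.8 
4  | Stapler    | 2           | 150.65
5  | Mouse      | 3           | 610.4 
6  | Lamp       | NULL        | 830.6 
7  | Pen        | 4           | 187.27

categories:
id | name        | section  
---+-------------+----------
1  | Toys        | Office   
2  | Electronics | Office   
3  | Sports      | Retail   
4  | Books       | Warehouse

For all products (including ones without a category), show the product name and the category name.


LEFT JOIN keeps every row from products (the left table); where category_id has no match in categories, the category columns become NULL. Walk through each product:
  - product 1 (Laptop): category_id=1 -> matches Toys
  - product 2 (Headphones): category_id=1 -> matches Toys
  - product 3 (Phone): category_id=NULL, no match -> kept with NULL
  - product 4 (Stapler): category_id=2 -> matches Electronics
  - product 5 (Mouse): category_id=3 -> matches Sports
  - product 6 (Lamp): category_id=NULL, no match -> kept with NULL
  - product 7 (Pen): category_id=4 -> matches Books
All 7 rows appear; 2 have NULL category.

SQL:
SELECT a.name, b.name AS category
FROM products a
LEFT JOIN categories b ON a.category_id = b.id

Result:
name       | category   
-----------+------------
Laptop     | Toys       
Headphones | Toys       
Phone      | NULL       
Stapler    | Electronics
Mouse      | Sports     
Lamp       | NULL       
Pen        | Books      


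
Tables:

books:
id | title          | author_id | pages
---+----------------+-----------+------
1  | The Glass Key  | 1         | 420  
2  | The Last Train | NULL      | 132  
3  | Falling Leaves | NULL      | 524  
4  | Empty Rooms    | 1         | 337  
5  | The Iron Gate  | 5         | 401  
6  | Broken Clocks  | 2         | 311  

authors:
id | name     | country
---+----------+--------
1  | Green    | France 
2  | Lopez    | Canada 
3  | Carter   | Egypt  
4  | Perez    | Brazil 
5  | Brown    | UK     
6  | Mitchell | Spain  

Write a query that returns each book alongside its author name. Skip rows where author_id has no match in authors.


INNER JOIN keeps only books rows whose author_id matches an id in authors. Walk through each book:
  - book 1 (The Glass Key): author_id=1 -> matches Green
  - book 2 (The Last Train): author_id=NULL, no match -> dropped
  - book 3 (Falling Leaves): author_id=NULL, no match -> dropped
  - book 4 (Empty Rooms): author_id=1 -> matches Green
  - book 5 (The Iron Gate): author_id=5 -> matches Brown
  - book 6 (Broken Clocks): author_id=2 -> matches Lopez
So 2 of 6 rows are dropped.

SQL:
SELECT a.title, b.name AS author
FROM books a
INNER JOIN authors b ON a.author_id = b.id

Result:
title         | author
--------------+-------
The Glass Key | Green 
Empty Rooms   | Green 
The Iron Gate | Brown 
Broken Clocks | Lopez 


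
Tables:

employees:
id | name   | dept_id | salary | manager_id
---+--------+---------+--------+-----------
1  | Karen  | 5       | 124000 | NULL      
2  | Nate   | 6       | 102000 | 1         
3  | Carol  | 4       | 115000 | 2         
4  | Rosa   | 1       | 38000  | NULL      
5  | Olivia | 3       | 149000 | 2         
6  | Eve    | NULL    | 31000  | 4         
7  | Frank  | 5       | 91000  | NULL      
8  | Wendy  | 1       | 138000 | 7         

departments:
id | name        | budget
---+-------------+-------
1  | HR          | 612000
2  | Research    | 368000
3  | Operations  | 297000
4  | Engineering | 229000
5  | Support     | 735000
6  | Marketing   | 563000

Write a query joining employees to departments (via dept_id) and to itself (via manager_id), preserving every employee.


Two LEFT JOINs from the same base table employees: one to departments via dept_id, one to employees itself via manager_id. Both are LEFT so every employee is preserved.
Match against departments:
  - employee 1 (Karen): dept_id=5 -> matches Support
  - employee 2 (Nate): dept_id=6 -> matches Marketing
  - employee 3 (Carol): dept_id=4 -> matches Engineering
  - employee 4 (Rosa): dept_id=1 -> matches HR
  - employee 5 (Olivia): dept_id=3 -> matches Operations
  - employee 6 (Eve): dept_id=NULL, no match -> kept with NULL
  - employee 7 (Frank): dept_id=5 -> matches Support
  - employee 8 (Wendy): dept_id=1 -> matches HR
Match against employees (self):
  - employee 1 (Karen): manager_id=NULL -> NULL
  - employee 2 (Nate): manager_id=1 -> Karen
  - employee 3 (Carol): manager_id=2 -> Nate
  - employee 4 (Rosa): manager_id=NULL -> NULL
  - employee 5 (Olivia): manager_id=2 -> Nate
  - employee 6 (Eve): manager_id=4 -> Rosa
  - employee 7 (Frank): manager_id=NULL -> NULL
  - employee 8 (Wendy): manager_id=7 -> Frank

SQL:
SELECT a.name, b.name AS department, c.name AS manager
FROM employees a
LEFT JOIN departments b ON a.dept_id = b.id
LEFT JOIN employees c ON a.manager_id = c.id

Result:
name   | department  | manager
-------+-------------+--------
Karen  | Support     | NULL   
Nate   | Marketing   | Karen  
Carol  | Engineering | Nate   
Rosa   | HR          | NULL   
Olivia | Operations  | Nate   
Eve    | NULL        | Rosa   
Frank  | Support     | NULL   
Wendy  | HR          | Frank  


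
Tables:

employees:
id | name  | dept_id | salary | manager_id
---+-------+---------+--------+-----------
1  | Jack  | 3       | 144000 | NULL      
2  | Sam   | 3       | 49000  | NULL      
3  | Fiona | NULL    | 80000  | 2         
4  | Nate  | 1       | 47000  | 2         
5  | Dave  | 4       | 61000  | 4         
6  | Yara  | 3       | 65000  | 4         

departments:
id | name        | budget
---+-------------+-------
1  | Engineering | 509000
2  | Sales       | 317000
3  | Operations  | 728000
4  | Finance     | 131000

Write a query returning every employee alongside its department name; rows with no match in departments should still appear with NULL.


LEFT JOIN keeps every row from employees (the left table); where dept_id has no match in departments, the department columns become NULL. Walk through each employee:
  - employee 1 (Jack): dept_id=3 -> matches Operations
  - employee 2 (Sam): dept_id=3 -> matches Operations
  - employee 3 (Fiona): dept_id=NULL, no match -> kept with NULL
  - employee 4 (Nate): dept_id=1 -> matches Engineering
  - employee 5 (Dave): dept_id=4 -> matches Finance
  - employee 6 (Yara): dept_id=3 -> matches Operations
All 6 rows appear; 1 has NULL department.

SQL:
SELECT a.name, b.name AS department
FROM employees a
LEFT JOIN departments b ON a.dept_id = b.id

Result:
name  | department 
------+------------
Jack  | Operations 
Sam   | Operations 
Fiona | NULL       
Nate  | Engineering
Dave  | Finance    
Yara  | Operations 


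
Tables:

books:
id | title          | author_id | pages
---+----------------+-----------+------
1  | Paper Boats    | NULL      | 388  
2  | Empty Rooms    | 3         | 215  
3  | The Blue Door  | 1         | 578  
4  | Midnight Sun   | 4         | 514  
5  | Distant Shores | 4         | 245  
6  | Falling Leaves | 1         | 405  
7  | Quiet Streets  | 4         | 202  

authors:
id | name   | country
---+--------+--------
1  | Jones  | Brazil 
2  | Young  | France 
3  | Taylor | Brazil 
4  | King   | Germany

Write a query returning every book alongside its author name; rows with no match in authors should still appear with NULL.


LEFT JOIN keeps every row from books (the left table); where author_id has no match in authors, the author columns become NULL. Walk through each book:
  - book 1 (Paper Boats): author_id=NULL, no match -> kept with NULL
  - book 2 (Empty Rooms): author_id=3 -> matches Taylor
  - book 3 (The Blue Door): author_id=1 -> matches Jones
  - book 4 (Midnight Sun): author_id=4 -> matches King
  - book 5 (Distant Shores): author_id=4 -> matches King
  - book 6 (Falling Leaves): author_id=1 -> matches Jones
  - book 7 (Quiet Streets): author_id=4 -> matches King
All 7 rows appear; 1 has NULL author.

SQL:
SELECT a.title, b.name AS author
FROM books a
LEFT JOIN authors b ON a.author_id = b.id

Result:
title          | author
---------------+-------
Paper Boats    | NULL  
Empty Rooms    | Taylor
The Blue Door  | Jones 
Midnight Sun   | King  
Distant Shores | King  
Falling Leaves | Jones 
Quiet Streets  | King  


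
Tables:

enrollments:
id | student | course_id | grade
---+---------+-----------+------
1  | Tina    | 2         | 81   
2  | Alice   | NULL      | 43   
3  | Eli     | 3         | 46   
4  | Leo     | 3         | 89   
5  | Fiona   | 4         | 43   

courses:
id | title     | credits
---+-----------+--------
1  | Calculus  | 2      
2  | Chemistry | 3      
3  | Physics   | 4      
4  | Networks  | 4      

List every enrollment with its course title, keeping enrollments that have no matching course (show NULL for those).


LEFT JOIN keeps every row from enrollments (the left table); where course_id has no match in courses, the course columns become NULL. Walk through each enrollment:
  - enrollment 1 (Tina): course_id=2 -> matches Chemistry
  - enrollment 2 (Alice): course_id=NULL, no match -> kept with NULL
  - enrollment 3 (Eli): course_id=3 -> matches Physics
  - enrollment 4 (Leo): course_id=3 -> matches Physics
  - enrollment 5 (Fiona): course_id=4 -> matches Networks
All 5 rows appear; 1 has NULL course.

SQL:
SELECT a.student, b.title AS course
FROM enrollments a
LEFT JOIN courses b ON a.course_id = b.id

Result:
student | course   
--------+----------
Tina    | Chemistry
Alice   | NULL     
Eli     | Physics  
Leo     | Physics  
Fiona   | Networks 


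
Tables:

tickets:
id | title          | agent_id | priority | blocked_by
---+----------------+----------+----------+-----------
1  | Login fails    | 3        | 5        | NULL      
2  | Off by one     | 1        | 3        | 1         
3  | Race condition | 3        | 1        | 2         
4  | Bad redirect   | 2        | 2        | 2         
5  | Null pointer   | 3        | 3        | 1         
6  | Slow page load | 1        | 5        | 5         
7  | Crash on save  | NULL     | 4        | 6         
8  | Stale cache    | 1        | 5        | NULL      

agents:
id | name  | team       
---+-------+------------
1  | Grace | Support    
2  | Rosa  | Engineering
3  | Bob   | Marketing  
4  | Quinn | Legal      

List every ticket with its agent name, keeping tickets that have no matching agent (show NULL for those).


LEFT JOIN keeps every row from tickets (the left table); where agent_id has no match in agents, the agent columns become NULL. Walk through each ticket:
  - ticket 1 (Login fails): agent_id=3 -> matches Bob
  - ticket 2 (Off by one): agent_id=1 -> matches Grace
  - ticket 3 (Race condition): agent_id=3 -> matches Bob
  - ticket 4 (Bad redirect): agent_id=2 -> matches Rosa
  - ticket 5 (Null pointer): agent_id=3 -> matches Bob
  - ticket 6 (Slow page load): agent_id=1 -> matches Grace
  - ticket 7 (Crash on save): agent_id=NULL, no match -> kept with NULL
  - ticket 8 (Stale cache): agent_id=1 -> matches Grace
All 8 rows appear; 1 has NULL agent.

SQL:
SELECT a.title, b.name AS agent
FROM tickets a
LEFT JOIN agents b ON a.agent_id = b.id

Result:
title          | agent
---------------+------
Login fails    | Bob  
Off by one     | Grace
Race condition | Bob  
Bad redirect   | Rosa 
Null pointer   | Bob  
Slow page load | Grace
Crash on save  | NULL 
Stale cache    | Grace


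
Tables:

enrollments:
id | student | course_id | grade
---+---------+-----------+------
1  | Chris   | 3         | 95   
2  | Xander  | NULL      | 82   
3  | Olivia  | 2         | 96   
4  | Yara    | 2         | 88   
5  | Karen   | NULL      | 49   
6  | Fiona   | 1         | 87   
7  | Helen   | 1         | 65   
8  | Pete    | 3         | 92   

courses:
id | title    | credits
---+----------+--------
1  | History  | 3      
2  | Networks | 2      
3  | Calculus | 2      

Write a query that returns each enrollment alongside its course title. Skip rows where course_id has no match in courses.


INNER JOIN keeps only enrollments rows whose course_id matches an id in courses. Walk through each enrollment:
  - enrollment 1 (Chris): course_id=3 -> matches Calculus
  - enrollment 2 (Xander): course_id=NULL, no match -> dropped
  - enrollment 3 (Olivia): course_id=2 -> matches Networks
  - enrollment 4 (Yara): course_id=2 -> matches Networks
  - enrollment 5 (Karen): course_id=NULL, no match -> dropped
  - enrollment 6 (Fiona): course_id=1 -> matches History
  - enrollment 7 (Helen): course_id=1 -> matches History
  - enrollment 8 (Pete): course_id=3 -> matches Calculus
So 2 of 8 rows are dropped.

SQL:
SELECT a.student, b.title AS course
FROM enrollments a
INNER JOIN courses b ON a.course_id = b.id

Result:
student | course  
--------+---------
Chris   | Calculus
Olivia  | Networks
Yara    | Networks
Fiona   | History 
Helen   | History 
Pete    | Calculus
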